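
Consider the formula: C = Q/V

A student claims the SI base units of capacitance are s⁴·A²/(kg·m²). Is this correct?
Units of each symbol in C = Q/V:
  Q (charge, in coulombs): s·A
  V (voltage, in volts): kg·m²/(s³·A)  → in the denominator, contributes s³·A/(kg·m²)

Multiplying the contributions: [s·A] · [s³·A/(kg·m²)]
Adding exponents of each base unit: kg: -1, m: -2, s: 4, A: 2
SI base units of capacitance: s⁴·A²/(kg·m²)

The claimed units s⁴·A²/(kg·m²) match the derived units, so the claim is correct.

Answer: Yes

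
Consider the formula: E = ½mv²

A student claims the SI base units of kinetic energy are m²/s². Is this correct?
Units of each symbol in E = ½mv²:
  m (mass): kg
  v (speed): m/s  → to the power 2, contributes m²/s²
  The factor ½ is dimensionless.

Multiplying the contributions: [kg] · [m²/s²]
Adding exponents of each base unit: kg: 1, m: 2, s: -2
SI base units of kinetic energy: kg·m²/s²

The claimed units m²/s² (exponents m: 2, s: -2) do not match the derived units kg·m²/s² (exponents kg: 1, m: 2, s: -2), so the claim is incorrect.

Answer: No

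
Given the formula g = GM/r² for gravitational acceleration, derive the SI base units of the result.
Units of each symbol in g = GM/r²:
  G (gravitational constant): m³/(kg·s²)
  M (mass): kg
  r (distance): m  → to the power 2 in the denominator, contributes 1/m²

Multiplying the contributions: [m³/(kg·s²)] · [kg] · [1/m²]
Adding exponents of each base unit: m: 1, s: -2
SI base units of gravitational acceleration: m/s²

Answer: m/s²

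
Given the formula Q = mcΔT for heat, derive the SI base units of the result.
Units of each symbol in Q = mcΔT:
  m (mass): kg
  c (specific heat capacity, in J/(kg·K)): m²/(s²·K)
  ΔT (temperature change): K

Multiplying the contributions: [kg] · [m²/(s²·K)] · [K]
Adding exponents of each base unit: kg: 1, m: 2, s: -2
SI base units of heat: kg·m²/s²

Answer: kg·m²/s²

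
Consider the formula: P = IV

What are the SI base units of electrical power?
Units of each symbol in P = IV:
  I (current): A
  V (voltage, in volts): kg·m²/(s³·A)

Multiplying the contributions: [A] · [kg·m²/(s³·A)]
Adding exponents of each base unit: kg: 1, m: 2, s: -3
SI base units of electrical power: kg·m²/s³

Answer: kg·m²/s³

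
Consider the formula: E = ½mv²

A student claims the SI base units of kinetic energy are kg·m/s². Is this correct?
Units of each symbol in E = ½mv²:
  m (mass): kg
  v (speed): m/s  → to the power 2, contributes m²/s²
  The factor ½ is dimensionless.

Multiplying the contributions: [kg] · [m²/s²]
Adding exponents of each base unit: kg: 1, m: 2, s: -2
SI base units of kinetic energy: kg·m²/s²

The claimed units kg·m/s² (exponents kg: 1, m: 1, s: -2) do not match the derived units kg·m²/s² (exponents kg: 1, m: 2, s: -2), so the claim is incorrect.

Answer: No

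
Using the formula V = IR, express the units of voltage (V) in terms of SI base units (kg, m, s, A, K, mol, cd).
Units of each symbol in V = IR:
  I (current): A
  R (resistance, in ohms): kg·m²/(s³·A²)

Multiplying the contributions: [A] · [kg·m²/(s³·A²)]
Adding exponents of each base unit: kg: 1, m: 2, s: -3, A: -1
SI base units of voltage: kg·m²/(s³·A)

Answer: kg·m²/(s³·A)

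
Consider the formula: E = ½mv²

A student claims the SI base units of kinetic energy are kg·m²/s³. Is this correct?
Units of each symbol in E = ½mv²:
  m (mass): kg
  v (speed): m/s  → to the power 2, contributes m²/s²
  The factor ½ is dimensionless.

Multiplying the contributions: [kg] · [m²/s²]
Adding exponents of each base unit: kg: 1, m: 2, s: -2
SI base units of kinetic energy: kg·m²/s²

The claimed units kg·m²/s³ (exponents kg: 1, m: 2, s: -3) do not match the derived units kg·m²/s² (exponents kg: 1, m: 2, s: -2), so the claim is incorrect.

Answer: No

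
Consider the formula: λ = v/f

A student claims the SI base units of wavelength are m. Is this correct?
Units of each symbol in λ = v/f:
  v (wave speed): m/s
  f (frequency): 1/s  → in the denominator, contributes s

Multiplying the contributions: [m/s] · [s]
Adding exponents of each base unit: m: 1
SI base units of wavelength: m

The claimed units m match the derived units, so the claim is correct.

Answer: Yes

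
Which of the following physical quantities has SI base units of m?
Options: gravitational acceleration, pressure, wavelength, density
Checking the SI base units of each option:
  gravitational acceleration (g = GM/r²): m/s²  ✗
  pressure (P = F/A): kg/(m·s²)  ✗
  wavelength (λ = v/f): m  ✓ matches
  density (ρ = m/V): kg/m³  ✗

Only wavelength has units m.

Answer: wavelength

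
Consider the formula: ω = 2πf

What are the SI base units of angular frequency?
Units of each symbol in ω = 2πf:
  f (frequency): 1/s
  The factor 2π is dimensionless.

Multiplying the contributions: [1/s]
Adding exponents of each base unit: s: -1
SI base units of angular frequency: 1/s

Answer: 1/s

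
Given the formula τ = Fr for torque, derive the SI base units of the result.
Units of each symbol in τ = Fr:
  F (force): kg·m/s²
  r (lever arm): m

Multiplying the contributions: [kg·m/s²] · [m]
Adding exponents of each base unit: kg: 1, m: 2, s: -2
SI base units of torque: kg·m²/s²

Answer: kg·m²/s²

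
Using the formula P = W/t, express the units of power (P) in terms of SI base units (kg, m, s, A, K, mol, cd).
Units of each symbol in P = W/t:
  W (work): kg·m²/s²
  t (time): s  → in the denominator, contributes 1/s

Multiplying the contributions: [kg·m²/s²] · [1/s]
Adding exponents of each base unit: kg: 1, m: 2, s: -3
SI base units of power: kg·m²/s³

Answer: kg·m²/s³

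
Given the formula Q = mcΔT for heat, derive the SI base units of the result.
Units of each symbol in Q = mcΔT:
  m (mass): kg
  c (specific heat capacity, in J/(kg·K)): m²/(s²·K)
  ΔT (temperature change): K

Multiplying the contributions: [kg] · [m²/(s²·K)] · [K]
Adding exponents of each base unit: kg: 1, m: 2, s: -2
SI base units of heat: kg·m²/s²

Answer: kg·m²/s²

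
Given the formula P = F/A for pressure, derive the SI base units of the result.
Units of each symbol in P = F/A:
  F (force): kg·m/s²
  A (area): m²  → in the denominator, contributes 1/m²

Multiplying the contributions: [kg·m/s²] · [1/m²]
Adding exponents of each base unit: kg: 1, m: -1, s: -2
SI base units of pressure: kg/(m·s²)

Answer: kg/(m·s²)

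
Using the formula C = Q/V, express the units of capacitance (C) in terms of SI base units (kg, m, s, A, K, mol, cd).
Units of each symbol in C = Q/V:
  Q (charge, in coulombs): s·A
  V (voltage, in volts): kg·m²/(s³·A)  → in the denominator, contributes s³·A/(kg·m²)

Multiplying the contributions: [s·A] · [s³·A/(kg·m²)]
Adding exponents of each base unit: kg: -1, m: -2, s: 4, A: 2
SI base units of capacitance: s⁴·A²/(kg·m²)

Answer: s⁴·A²/(kg·m²)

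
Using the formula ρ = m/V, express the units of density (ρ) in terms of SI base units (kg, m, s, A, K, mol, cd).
Units of each symbol in ρ = m/V:
  m (mass): kg
  V (volume): m³  → in the denominator, contributes 1/m³

Multiplying the contributions: [kg] · [1/m³]
Adding exponents of each base unit: kg: 1, m: -3
SI base units of density: kg/m³

Answer: kg/m³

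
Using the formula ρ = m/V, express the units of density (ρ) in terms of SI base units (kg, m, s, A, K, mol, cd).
Units of each symbol in ρ = m/V:
  m (mass): kg
  V (volume): m³  → in the denominator, contributes 1/m³

Multiplying the contributions: [kg] · [1/m³]
Adding exponents of each base unit: kg: 1, m: -3
SI base units of density: kg/m³

Answer: kg/m³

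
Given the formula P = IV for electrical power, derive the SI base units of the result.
Units of each symbol in P = IV:
  I (current): A
  V (voltage, in volts): kg·m²/(s³·A)

Multiplying the contributions: [A] · [kg·m²/(s³·A)]
Adding exponents of each base unit: kg: 1, m: 2, s: -3
SI base units of electrical power: kg·m²/s³

Answer: kg·m²/s³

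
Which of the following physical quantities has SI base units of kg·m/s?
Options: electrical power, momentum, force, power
Checking the SI base units of each option:
  electrical power (P = IV): kg·m²/s³  ✗
  momentum (p = mv): kg·m/s  ✓ matches
  force (F = ma): kg·m/s²  ✗
  power (P = W/t): kg·m²/s³  ✗

Only momentum has units kg·m/s.

Answer: momentum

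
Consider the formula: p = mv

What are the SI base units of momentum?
Units of each symbol in p = mv:
  m (mass): kg
  v (velocity): m/s

Multiplying the contributions: [kg] · [m/s]
Adding exponents of each base unit: kg: 1, m: 1, s: -1
SI base units of momentum: kg·m/s

Answer: kg·m/s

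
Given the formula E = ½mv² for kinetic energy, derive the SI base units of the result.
Units of each symbol in E = ½mv²:
  m (mass): kg
  v (speed): m/s  → to the power 2, contributes m²/s²
  The factor ½ is dimensionless.

Multiplying the contributions: [kg] · [m²/s²]
Adding exponents of each base unit: kg: 1, m: 2, s: -2
SI base units of kinetic energy: kg·m²/s²

Answer: kg·m²/s²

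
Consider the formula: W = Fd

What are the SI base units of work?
Units of each symbol in W = Fd:
  F (force): kg·m/s²
  d (displacement): m

Multiplying the contributions: [kg·m/s²] · [m]
Adding exponents of each base unit: kg: 1, m: 2, s: -2
SI base units of work: kg·m²/s²

Answer: kg·m²/s²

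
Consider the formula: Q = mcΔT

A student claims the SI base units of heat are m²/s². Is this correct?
Units of each symbol in Q = mcΔT:
  m (mass): kg
  c (specific heat capacity, in J/(kg·K)): m²/(s²·K)
  ΔT (temperature change): K

Multiplying the contributions: [kg] · [m²/(s²·K)] · [K]
Adding exponents of each base unit: kg: 1, m: 2, s: -2
SI base units of heat: kg·m²/s²

The claimed units m²/s² (exponents m: 2, s: -2) do not match the derived units kg·m²/s² (exponents kg: 1, m: 2, s: -2), so the claim is incorrect.

Answer: No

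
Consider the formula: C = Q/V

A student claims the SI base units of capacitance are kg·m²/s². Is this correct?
Units of each symbol in C = Q/V:
  Q (charge, in coulombs): s·A
  V (voltage, in volts): kg·m²/(s³·A)  → in the denominator, contributes s³·A/(kg·m²)

Multiplying the contributions: [s·A] · [s³·A/(kg·m²)]
Adding exponents of each base unit: kg: -1, m: -2, s: 4, A: 2
SI base units of capacitance: s⁴·A²/(kg·m²)

The claimed units kg·m²/s² (exponents kg: 1, m: 2, s: -2) do not match the derived units s⁴·A²/(kg·m²) (exponents kg: -1, m: -2, s: 4, A: 2), so the claim is incorrect.

Answer: No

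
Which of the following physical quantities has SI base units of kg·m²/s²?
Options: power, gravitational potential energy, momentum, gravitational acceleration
Checking the SI base units of each option:
  power (P = W/t): kg·m²/s³  ✗
  gravitational potential energy (U = -GMm/r): kg·m²/s²  ✓ matches
  momentum (p = mv): kg·m/s  ✗
  gravitational acceleration (g = GM/r²): m/s²  ✗

Only gravitational potential energy has units kg·m²/s².

Answer: gravitational potential energy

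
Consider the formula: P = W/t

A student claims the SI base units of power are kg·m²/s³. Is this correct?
Units of each symbol in P = W/t:
  W (work): kg·m²/s²
  t (time): s  → in the denominator, contributes 1/s

Multiplying the contributions: [kg·m²/s²] · [1/s]
Adding exponents of each base unit: kg: 1, m: 2, s: -3
SI base units of power: kg·m²/s³

The claimed units kg·m²/s³ match the derived units, so the claim is correct.

Answer: Yes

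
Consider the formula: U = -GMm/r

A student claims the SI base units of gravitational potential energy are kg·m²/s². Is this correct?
Units of each symbol in U = -GMm/r:
  G (gravitational constant): m³/(kg·s²)
  M (mass): kg
  m (mass): kg
  r (distance): m  → in the denominator, contributes 1/m
  The minus sign does not affect the units.

Multiplying the contributions: [m³/(kg·s²)] · [kg] · [kg] · [1/m]
Adding exponents of each base unit: kg: 1, m: 2, s: -2
SI base units of gravitational potential energy: kg·m²/s²

The claimed units kg·m²/s² match the derived units, so the claim is correct.

Answer: Yes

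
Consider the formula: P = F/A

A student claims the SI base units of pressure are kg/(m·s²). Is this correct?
Units of each symbol in P = F/A:
  F (force): kg·m/s²
  A (area): m²  → in the denominator, contributes 1/m²

Multiplying the contributions: [kg·m/s²] · [1/m²]
Adding exponents of each base unit: kg: 1, m: -1, s: -2
SI base units of pressure: kg/(m·s²)

The claimed units kg/(m·s²) match the derived units, so the claim is correct.

Answer: Yes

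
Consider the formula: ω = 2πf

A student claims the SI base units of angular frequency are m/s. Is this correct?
Units of each symbol in ω = 2πf:
  f (frequency): 1/s
  The factor 2π is dimensionless.

Multiplying the contributions: [1/s]
Adding exponents of each base unit: s: -1
SI base units of angular frequency: 1/s

The claimed units m/s (exponents m: 1, s: -1) do not match the derived units 1/s (exponents s: -1), so the claim is incorrect.

Answer: No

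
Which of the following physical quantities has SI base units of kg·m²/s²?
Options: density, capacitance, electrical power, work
Checking the SI base units of each option:
  density (ρ = m/V): kg/m³  ✗
  capacitance (C = Q/V): s⁴·A²/(kg·m²)  ✗
  electrical power (P = IV): kg·m²/s³  ✗
  work (W = Fd): kg·m²/s²  ✓ matches

Only work has units kg·m²/s².

Answer: work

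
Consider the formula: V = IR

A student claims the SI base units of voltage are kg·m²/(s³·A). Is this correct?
Units of each symbol in V = IR:
  I (current): A
  R (resistance, in ohms): kg·m²/(s³·A²)

Multiplying the contributions: [A] · [kg·m²/(s³·A²)]
Adding exponents of each base unit: kg: 1, m: 2, s: -3, A: -1
SI base units of voltage: kg·m²/(s³·A)

The claimed units kg·m²/(s³·A) match the derived units, so the claim is correct.

Answer: Yes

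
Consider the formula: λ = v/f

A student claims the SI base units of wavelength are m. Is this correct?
Units of each symbol in λ = v/f:
  v (wave speed): m/s
  f (frequency): 1/s  → in the denominator, contributes s

Multiplying the contributions: [m/s] · [s]
Adding exponents of each base unit: m: 1
SI base units of wavelength: m

The claimed units m match the derived units, so the claim is correct.

Answer: Yes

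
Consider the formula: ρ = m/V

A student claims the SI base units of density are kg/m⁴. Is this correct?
Units of each symbol in ρ = m/V:
  m (mass): kg
  V (volume): m³  → in the denominator, contributes 1/m³

Multiplying the contributions: [kg] · [1/m³]
Adding exponents of each base unit: kg: 1, m: -3
SI base units of density: kg/m³

The claimed units kg/m⁴ (exponents kg: 1, m: -4) do not match the derived units kg/m³ (exponents kg: 1, m: -3), so the claim is incorrect.

Answer: No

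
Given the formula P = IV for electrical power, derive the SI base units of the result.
Units of each symbol in P = IV:
  I (current): A
  V (voltage, in volts): kg·m²/(s³·A)

Multiplying the contributions: [A] · [kg·m²/(s³·A)]
Adding exponents of each base unit: kg: 1, m: 2, s: -3
SI base units of electrical power: kg·m²/s³

Answer: kg·m²/s³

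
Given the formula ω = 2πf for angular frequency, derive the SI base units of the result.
Units of each symbol in ω = 2πf:
  f (frequency): 1/s
  The factor 2π is dimensionless.

Multiplying the contributions: [1/s]
Adding exponents of each base unit: s: -1
SI base units of angular frequency: 1/s

Answer: 1/s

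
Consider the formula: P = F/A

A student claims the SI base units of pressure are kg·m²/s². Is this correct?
Units of each symbol in P = F/A:
  F (force): kg·m/s²
  A (area): m²  → in the denominator, contributes 1/m²

Multiplying the contributions: [kg·m/s²] · [1/m²]
Adding exponents of each base unit: kg: 1, m: -1, s: -2
SI base units of pressure: kg/(m·s²)

The claimed units kg·m²/s² (exponents kg: 1, m: 2, s: -2) do not match the derived units kg/(m·s²) (exponents kg: 1, m: -1, s: -2), so the claim is incorrect.

Answer: No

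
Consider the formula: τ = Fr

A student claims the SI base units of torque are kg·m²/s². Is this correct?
Units of each symbol in τ = Fr:
  F (force): kg·m/s²
  r (lever arm): m

Multiplying the contributions: [kg·m/s²] · [m]
Adding exponents of each base unit: kg: 1, m: 2, s: -2
SI base units of torque: kg·m²/s²

The claimed units kg·m²/s² match the derived units, so the claim is correct.

Answer: Yes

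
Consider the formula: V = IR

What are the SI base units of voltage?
Units of each symbol in V = IR:
  I (current): A
  R (resistance, in ohms): kg·m²/(s³·A²)

Multiplying the contributions: [A] · [kg·m²/(s³·A²)]
Adding exponents of each base unit: kg: 1, m: 2, s: -3, A: -1
SI base units of voltage: kg·m²/(s³·A)

Answer: kg·m²/(s³·A)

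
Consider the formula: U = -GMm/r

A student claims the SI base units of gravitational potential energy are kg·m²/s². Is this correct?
Units of each symbol in U = -GMm/r:
  G (gravitational constant): m³/(kg·s²)
  M (mass): kg
  m (mass): kg
  r (distance): m  → in the denominator, contributes 1/m
  The minus sign does not affect the units.

Multiplying the contributions: [m³/(kg·s²)] · [kg] · [kg] · [1/m]
Adding exponents of each base unit: kg: 1, m: 2, s: -2
SI base units of gravitational potential energy: kg·m²/s²

The claimed units kg·m²/s² match the derived units, so the claim is correct.

Answer: Yes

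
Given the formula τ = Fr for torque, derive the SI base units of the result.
Units of each symbol in τ = Fr:
  F (force): kg·m/s²
  r (lever arm): m

Multiplying the contributions: [kg·m/s²] · [m]
Adding exponents of each base unit: kg: 1, m: 2, s: -2
SI base units of torque: kg·m²/s²

Answer: kg·m²/s²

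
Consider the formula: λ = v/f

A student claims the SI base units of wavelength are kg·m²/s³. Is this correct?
Units of each symbol in λ = v/f:
  v (wave speed): m/s
  f (frequency): 1/s  → in the denominator, contributes s

Multiplying the contributions: [m/s] · [s]
Adding exponents of each base unit: m: 1
SI base units of wavelength: m

The claimed units kg·m²/s³ (exponents kg: 1, m: 2, s: -3) do not match the derived units m (exponents m: 1), so the claim is incorrect.

Answer: No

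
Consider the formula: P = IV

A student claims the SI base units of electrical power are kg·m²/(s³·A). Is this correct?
Units of each symbol in P = IV:
  I (current): A
  V (voltage, in volts): kg·m²/(s³·A)

Multiplying the contributions: [A] · [kg·m²/(s³·A)]
Adding exponents of each base unit: kg: 1, m: 2, s: -3
SI base units of electrical power: kg·m²/s³

The claimed units kg·m²/(s³·A) (exponents kg: 1, m: 2, s: -3, A: -1) do not match the derived units kg·m²/s³ (exponents kg: 1, m: 2, s: -3), so the claim is incorrect.

Answer: No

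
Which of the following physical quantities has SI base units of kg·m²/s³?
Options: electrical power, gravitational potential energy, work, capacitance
Checking the SI base units of each option:
  electrical power (P = IV): kg·m²/s³  ✓ matches
  gravitational potential energy (U = -GMm/r): kg·m²/s²  ✗
  work (W = Fd): kg·m²/s²  ✗
  capacitance (C = Q/V): s⁴·A²/(kg·m²)  ✗

Only electrical power has units kg·m²/s³.

Answer: electrical power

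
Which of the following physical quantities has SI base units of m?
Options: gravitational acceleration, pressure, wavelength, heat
Checking the SI base units of each option:
  gravitational acceleration (g = GM/r²): m/s²  ✗
  pressure (P = F/A): kg/(m·s²)  ✗
  wavelength (λ = v/f): m  ✓ matches
  heat (Q = mcΔT): kg·m²/s²  ✗

Only wavelength has units m.

Answer: wavelength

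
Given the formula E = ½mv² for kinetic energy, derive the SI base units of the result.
Units of each symbol in E = ½mv²:
  m (mass): kg
  v (speed): m/s  → to the power 2, contributes m²/s²
  The factor ½ is dimensionless.

Multiplying the contributions: [kg] · [m²/s²]
Adding exponents of each base unit: kg: 1, m: 2, s: -2
SI base units of kinetic energy: kg·m²/s²

Answer: kg·m²/s²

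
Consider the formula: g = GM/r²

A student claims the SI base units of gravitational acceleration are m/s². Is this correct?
Units of each symbol in g = GM/r²:
  G (gravitational constant): m³/(kg·s²)
  M (mass): kg
  r (distance): m  → to the power 2 in the denominator, contributes 1/m²

Multiplying the contributions: [m³/(kg·s²)] · [kg] · [1/m²]
Adding exponents of each base unit: m: 1, s: -2
SI base units of gravitational acceleration: m/s²

The claimed units m/s² match the derived units, so the claim is correct.

Answer: Yes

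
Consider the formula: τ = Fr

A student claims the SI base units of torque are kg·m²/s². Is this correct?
Units of each symbol in τ = Fr:
  F (force): kg·m/s²
  r (lever arm): m

Multiplying the contributions: [kg·m/s²] · [m]
Adding exponents of each base unit: kg: 1, m: 2, s: -2
SI base units of torque: kg·m²/s²

The claimed units kg·m²/s² match the derived units, so the claim is correct.

Answer: Yes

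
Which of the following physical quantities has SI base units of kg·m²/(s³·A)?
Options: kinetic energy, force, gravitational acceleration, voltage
Checking the SI base units of each option:
  kinetic energy (E = ½mv²): kg·m²/s²  ✗
  force (F = ma): kg·m/s²  ✗
  gravitational acceleration (g = GM/r²): m/s²  ✗
  voltage (V = IR): kg·m²/(s³·A)  ✓ matches

Only voltage has units kg·m²/(s³·A).

Answer: voltage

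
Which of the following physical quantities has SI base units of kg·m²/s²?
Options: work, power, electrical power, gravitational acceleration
Checking the SI base units of each option:
  work (W = Fd): kg·m²/s²  ✓ matches
  power (P = W/t): kg·m²/s³  ✗
  electrical power (P = IV): kg·m²/s³  ✗
  gravitational acceleration (g = GM/r²): m/s²  ✗

Only work has units kg·m²/s².

Answer: work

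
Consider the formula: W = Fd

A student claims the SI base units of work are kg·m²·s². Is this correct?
Units of each symbol in W = Fd:
  F (force): kg·m/s²
  d (displacement): m

Multiplying the contributions: [kg·m/s²] · [m]
Adding exponents of each base unit: kg: 1, m: 2, s: -2
SI base units of work: kg·m²/s²

The claimed units kg·m²·s² (exponents kg: 1, m: 2, s: 2) do not match the derived units kg·m²/s² (exponents kg: 1, m: 2, s: -2), so the claim is incorrect.

Answer: No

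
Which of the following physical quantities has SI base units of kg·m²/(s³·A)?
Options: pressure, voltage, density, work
Checking the SI base units of each option:
  pressure (P = F/A): kg/(m·s²)  ✗
  voltage (V = IR): kg·m²/(s³·A)  ✓ matches
  density (ρ = m/V): kg/m³  ✗
  work (W = Fd): kg·m²/s²  ✗

Only voltage has units kg·m²/(s³·A).

Answer: voltage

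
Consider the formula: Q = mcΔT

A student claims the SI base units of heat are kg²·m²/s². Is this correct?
Units of each symbol in Q = mcΔT:
  m (mass): kg
  c (specific heat capacity, in J/(kg·K)): m²/(s²·K)
  ΔT (temperature change): K

Multiplying the contributions: [kg] · [m²/(s²·K)] · [K]
Adding exponents of each base unit: kg: 1, m: 2, s: -2
SI base units of heat: kg·m²/s²

The claimed units kg²·m²/s² (exponents kg: 2, m: 2, s: -2) do not match the derived units kg·m²/s² (exponents kg: 1, m: 2, s: -2), so the claim is incorrect.

Answer: No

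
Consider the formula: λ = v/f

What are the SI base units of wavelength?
Units of each symbol in λ = v/f:
  v (wave speed): m/s
  f (frequency): 1/s  → in the denominator, contributes s

Multiplying the contributions: [m/s] · [s]
Adding exponents of each base unit: m: 1
SI base units of wavelength: m

Answer: m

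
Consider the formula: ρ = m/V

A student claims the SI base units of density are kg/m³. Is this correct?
Units of each symbol in ρ = m/V:
  m (mass): kg
  V (volume): m³  → in the denominator, contributes 1/m³

Multiplying the contributions: [kg] · [1/m³]
Adding exponents of each base unit: kg: 1, m: -3
SI base units of density: kg/m³

The claimed units kg/m³ match the derived units, so the claim is correct.

Answer: Yes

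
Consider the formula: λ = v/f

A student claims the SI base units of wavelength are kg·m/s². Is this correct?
Units of each symbol in λ = v/f:
  v (wave speed): m/s
  f (frequency): 1/s  → in the denominator, contributes s

Multiplying the contributions: [m/s] · [s]
Adding exponents of each base unit: m: 1
SI base units of wavelength: m

The claimed units kg·m/s² (exponents kg: 1, m: 1, s: -2) do not match the derived units m (exponents m: 1), so the claim is incorrect.

Answer: No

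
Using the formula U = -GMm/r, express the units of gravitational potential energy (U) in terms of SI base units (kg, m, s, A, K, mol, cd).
Units of each symbol in U = -GMm/r:
  G (gravitational constant): m³/(kg·s²)
  M (mass): kg
  m (mass): kg
  r (distance): m  → in the denominator, contributes 1/m
  The minus sign does not affect the units.

Multiplying the contributions: [m³/(kg·s²)] · [kg] · [kg] · [1/m]
Adding exponents of each base unit: kg: 1, m: 2, s: -2
SI base units of gravitational potential energy: kg·m²/s²

Answer: kg·m²/s²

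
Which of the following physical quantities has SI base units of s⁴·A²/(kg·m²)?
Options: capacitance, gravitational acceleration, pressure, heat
Checking the SI base units of each option:
  capacitance (C = Q/V): s⁴·A²/(kg·m²)  ✓ matches
  gravitational acceleration (g = GM/r²): m/s²  ✗
  pressure (P = F/A): kg/(m·s²)  ✗
  heat (Q = mcΔT): kg·m²/s²  ✗

Only capacitance has units s⁴·A²/(kg·m²).

Answer: capacitance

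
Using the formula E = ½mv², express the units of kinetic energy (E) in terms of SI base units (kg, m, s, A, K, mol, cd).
Units of each symbol in E = ½mv²:
  m (mass): kg
  v (speed): m/s  → to the power 2, contributes m²/s²
  The factor ½ is dimensionless.

Multiplying the contributions: [kg] · [m²/s²]
Adding exponents of each base unit: kg: 1, m: 2, s: -2
SI base units of kinetic energy: kg·m²/s²

Answer: kg·m²/s²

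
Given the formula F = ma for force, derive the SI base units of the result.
Units of each symbol in F = ma:
  m (mass): kg
  a (acceleration): m/s²

Multiplying the contributions: [kg] · [m/s²]
Adding exponents of each base unit: kg: 1, m: 1, s: -2
SI base units of force: kg·m/s²

Answer: kg·m/s²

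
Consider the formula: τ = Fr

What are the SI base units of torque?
Units of each symbol in τ = Fr:
  F (force): kg·m/s²
  r (lever arm): m

Multiplying the contributions: [kg·m/s²] · [m]
Adding exponents of each base unit: kg: 1, m: 2, s: -2
SI base units of torque: kg·m²/s²

Answer: kg·m²/s²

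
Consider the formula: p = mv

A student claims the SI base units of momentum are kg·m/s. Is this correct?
Units of each symbol in p = mv:
  m (mass): kg
  v (velocity): m/s

Multiplying the contributions: [kg] · [m/s]
Adding exponents of each base unit: kg: 1, m: 1, s: -1
SI base units of momentum: kg·m/s

The claimed units kg·m/s match the derived units, so the claim is correct.

Answer: Yes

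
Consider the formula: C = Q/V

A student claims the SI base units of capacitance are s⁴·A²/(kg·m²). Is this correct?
Units of each symbol in C = Q/V:
  Q (charge, in coulombs): s·A
  V (voltage, in volts): kg·m²/(s³·A)  → in the denominator, contributes s³·A/(kg·m²)

Multiplying the contributions: [s·A] · [s³·A/(kg·m²)]
Adding exponents of each base unit: kg: -1, m: -2, s: 4, A: 2
SI base units of capacitance: s⁴·A²/(kg·m²)

The claimed units s⁴·A²/(kg·m²) match the derived units, so the claim is correct.

Answer: Yes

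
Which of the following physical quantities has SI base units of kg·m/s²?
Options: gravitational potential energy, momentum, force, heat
Checking the SI base units of each option:
  gravitational potential energy (U = -GMm/r): kg·m²/s²  ✗
  momentum (p = mv): kg·m/s  ✗
  force (F = ma): kg·m/s²  ✓ matches
  heat (Q = mcΔT): kg·m²/s²  ✗

Only force has units kg·m/s².

Answer: force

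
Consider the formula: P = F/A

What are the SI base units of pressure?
Units of each symbol in P = F/A:
  F (force): kg·m/s²
  A (area): m²  → in the denominator, contributes 1/m²

Multiplying the contributions: [kg·m/s²] · [1/m²]
Adding exponents of each base unit: kg: 1, m: -1, s: -2
SI base units of pressure: kg/(m·s²)

Answer: kg/(m·s²)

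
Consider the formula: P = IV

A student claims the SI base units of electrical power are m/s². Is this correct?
Units of each symbol in P = IV:
  I (current): A
  V (voltage, in volts): kg·m²/(s³·A)

Multiplying the contributions: [A] · [kg·m²/(s³·A)]
Adding exponents of each base unit: kg: 1, m: 2, s: -3
SI base units of electrical power: kg·m²/s³

The claimed units m/s² (exponents m: 1, s: -2) do not match the derived units kg·m²/s³ (exponents kg: 1, m: 2, s: -3), so the claim is incorrect.

Answer: No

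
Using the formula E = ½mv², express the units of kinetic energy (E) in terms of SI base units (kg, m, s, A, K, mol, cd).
Units of each symbol in E = ½mv²:
  m (mass): kg
  v (speed): m/s  → to the power 2, contributes m²/s²
  The factor ½ is dimensionless.

Multiplying the contributions: [kg] · [m²/s²]
Adding exponents of each base unit: kg: 1, m: 2, s: -2
SI base units of kinetic energy: kg·m²/s²

Answer: kg·m²/s²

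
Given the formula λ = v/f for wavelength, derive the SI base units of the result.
Units of each symbol in λ = v/f:
  v (wave speed): m/s
  f (frequency): 1/s  → in the denominator, contributes s

Multiplying the contributions: [m/s] · [s]
Adding exponents of each base unit: m: 1
SI base units of wavelength: m

Answer: m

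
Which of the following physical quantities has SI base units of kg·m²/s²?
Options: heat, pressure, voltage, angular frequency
Checking the SI base units of each option:
  heat (Q = mcΔT): kg·m²/s²  ✓ matches
  pressure (P = F/A): kg/(m·s²)  ✗
  voltage (V = IR): kg·m²/(s³·A)  ✗
  angular frequency (ω = 2πf): 1/s  ✗

Only heat has units kg·m²/s².

Answer: heat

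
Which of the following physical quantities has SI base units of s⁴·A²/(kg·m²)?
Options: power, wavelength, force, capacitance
Checking the SI base units of each option:
  power (P = W/t): kg·m²/s³  ✗
  wavelength (λ = v/f): m  ✗
  force (F = ma): kg·m/s²  ✗
  capacitance (C = Q/V): s⁴·A²/(kg·m²)  ✓ matches

Only capacitance has units s⁴·A²/(kg·m²).

Answer: capacitance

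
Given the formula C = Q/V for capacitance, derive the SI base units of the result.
Units of each symbol in C = Q/V:
  Q (charge, in coulombs): s·A
  V (voltage, in volts): kg·m²/(s³·A)  → in the denominator, contributes s³·A/(kg·m²)

Multiplying the contributions: [s·A] · [s³·A/(kg·m²)]
Adding exponents of each base unit: kg: -1, m: -2, s: 4, A: 2
SI base units of capacitance: s⁴·A²/(kg·m²)

Answer: s⁴·A²/(kg·m²)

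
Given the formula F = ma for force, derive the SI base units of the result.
Units of each symbol in F = ma:
  m (mass): kg
  a (acceleration): m/s²

Multiplying the contributions: [kg] · [m/s²]
Adding exponents of each base unit: kg: 1, m: 1, s: -2
SI base units of force: kg·m/s²

Answer: kg·m/s²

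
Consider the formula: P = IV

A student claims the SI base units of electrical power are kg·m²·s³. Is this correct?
Units of each symbol in P = IV:
  I (current): A
  V (voltage, in volts): kg·m²/(s³·A)

Multiplying the contributions: [A] · [kg·m²/(s³·A)]
Adding exponents of each base unit: kg: 1, m: 2, s: -3
SI base units of electrical power: kg·m²/s³

The claimed units kg·m²·s³ (exponents kg: 1, m: 2, s: 3) do not match the derived units kg·m²/s³ (exponents kg: 1, m: 2, s: -3), so the claim is incorrect.

Answer: No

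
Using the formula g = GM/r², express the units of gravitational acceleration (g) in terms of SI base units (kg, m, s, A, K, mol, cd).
Units of each symbol in g = GM/r²:
  G (gravitational constant): m³/(kg·s²)
  M (mass): kg
  r (distance): m  → to the power 2 in the denominator, contributes 1/m²

Multiplying the contributions: [m³/(kg·s²)] · [kg] · [1/m²]
Adding exponents of each base unit: m: 1, s: -2
SI base units of gravitational acceleration: m/s²

Answer: m/s²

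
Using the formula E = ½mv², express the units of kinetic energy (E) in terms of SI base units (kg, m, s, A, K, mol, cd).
Units of each symbol in E = ½mv²:
  m (mass): kg
  v (speed): m/s  → to the power 2, contributes m²/s²
  The factor ½ is dimensionless.

Multiplying the contributions: [kg] · [m²/s²]
Adding exponents of each base unit: kg: 1, m: 2, s: -2
SI base units of kinetic energy: kg·m²/s²

Answer: kg·m²/s²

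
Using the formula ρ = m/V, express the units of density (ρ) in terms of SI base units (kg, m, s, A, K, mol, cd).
Units of each symbol in ρ = m/V:
  m (mass): kg
  V (volume): m³  → in the denominator, contributes 1/m³

Multiplying the contributions: [kg] · [1/m³]
Adding exponents of each base unit: kg: 1, m: -3
SI base units of density: kg/m³

Answer: kg/m³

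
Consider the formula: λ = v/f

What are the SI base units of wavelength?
Units of each symbol in λ = v/f:
  v (wave speed): m/s
  f (frequency): 1/s  → in the denominator, contributes s

Multiplying the contributions: [m/s] · [s]
Adding exponents of each base unit: m: 1
SI base units of wavelength: m

Answer: m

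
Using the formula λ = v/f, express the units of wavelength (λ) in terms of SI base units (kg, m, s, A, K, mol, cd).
Units of each symbol in λ = v/f:
  v (wave speed): m/s
  f (frequency): 1/s  → in the denominator, contributes s

Multiplying the contributions: [m/s] · [s]
Adding exponents of each base unit: m: 1
SI base units of wavelength: m

Answer: m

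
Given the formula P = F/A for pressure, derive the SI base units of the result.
Units of each symbol in P = F/A:
  F (force): kg·m/s²
  A (area): m²  → in the denominator, contributes 1/m²

Multiplying the contributions: [kg·m/s²] · [1/m²]
Adding exponents of each base unit: kg: 1, m: -1, s: -2
SI base units of pressure: kg/(m·s²)

Answer: kg/(m·s²)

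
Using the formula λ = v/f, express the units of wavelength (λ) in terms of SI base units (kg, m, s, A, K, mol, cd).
Units of each symbol in λ = v/f:
  v (wave speed): m/s
  f (frequency): 1/s  → in the denominator, contributes s

Multiplying the contributions: [m/s] · [s]
Adding exponents of each base unit: m: 1
SI base units of wavelength: m

Answer: m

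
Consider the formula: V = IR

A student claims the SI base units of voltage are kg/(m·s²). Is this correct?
Units of each symbol in V = IR:
  I (current): A
  R (resistance, in ohms): kg·m²/(s³·A²)

Multiplying the contributions: [A] · [kg·m²/(s³·A²)]
Adding exponents of each base unit: kg: 1, m: 2, s: -3, A: -1
SI base units of voltage: kg·m²/(s³·A)

The claimed units kg/(m·s²) (exponents kg: 1, m: -1, s: -2) do not match the derived units kg·m²/(s³·A) (exponents kg: 1, m: 2, s: -3, A: -1), so the claim is incorrect.

Answer: No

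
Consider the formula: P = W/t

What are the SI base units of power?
Units of each symbol in P = W/t:
  W (work): kg·m²/s²
  t (time): s  → in the denominator, contributes 1/s

Multiplying the contributions: [kg·m²/s²] · [1/s]
Adding exponents of each base unit: kg: 1, m: 2, s: -3
SI base units of power: kg·m²/s³

Answer: kg·m²/s³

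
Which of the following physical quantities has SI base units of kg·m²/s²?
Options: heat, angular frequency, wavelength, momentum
Checking the SI base units of each option:
  heat (Q = mcΔT): kg·m²/s²  ✓ matches
  angular frequency (ω = 2πf): 1/s  ✗
  wavelength (λ = v/f): m  ✗
  momentum (p = mv): kg·m/s  ✗

Only heat has units kg·m²/s².

Answer: heat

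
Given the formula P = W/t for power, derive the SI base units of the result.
Units of each symbol in P = W/t:
  W (work): kg·m²/s²
  t (time): s  → in the denominator, contributes 1/s

Multiplying the contributions: [kg·m²/s²] · [1/s]
Adding exponents of each base unit: kg: 1, m: 2, s: -3
SI base units of power: kg·m²/s³

Answer: kg·m²/s³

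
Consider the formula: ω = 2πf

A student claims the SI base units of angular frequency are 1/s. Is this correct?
Units of each symbol in ω = 2πf:
  f (frequency): 1/s
  The factor 2π is dimensionless.

Multiplying the contributions: [1/s]
Adding exponents of each base unit: s: -1
SI base units of angular frequency: 1/s

The claimed units 1/s match the derived units, so the claim is correct.

Answer: Yes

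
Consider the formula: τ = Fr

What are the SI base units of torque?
Units of each symbol in τ = Fr:
  F (force): kg·m/s²
  r (lever arm): m

Multiplying the contributions: [kg·m/s²] · [m]
Adding exponents of each base unit: kg: 1, m: 2, s: -2
SI base units of torque: kg·m²/s²

Answer: kg·m²/s²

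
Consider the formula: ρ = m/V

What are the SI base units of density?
Units of each symbol in ρ = m/V:
  m (mass): kg
  V (volume): m³  → in the denominator, contributes 1/m³

Multiplying the contributions: [kg] · [1/m³]
Adding exponents of each base unit: kg: 1, m: -3
SI base units of density: kg/m³

Answer: kg/m³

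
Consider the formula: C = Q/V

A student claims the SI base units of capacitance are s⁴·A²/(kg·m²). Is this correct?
Units of each symbol in C = Q/V:
  Q (charge, in coulombs): s·A
  V (voltage, in volts): kg·m²/(s³·A)  → in the denominator, contributes s³·A/(kg·m²)

Multiplying the contributions: [s·A] · [s³·A/(kg·m²)]
Adding exponents of each base unit: kg: -1, m: -2, s: 4, A: 2
SI base units of capacitance: s⁴·A²/(kg·m²)

The claimed units s⁴·A²/(kg·m²) match the derived units, so the claim is correct.

Answer: Yes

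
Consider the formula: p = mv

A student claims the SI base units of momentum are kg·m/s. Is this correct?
Units of each symbol in p = mv:
  m (mass): kg
  v (velocity): m/s

Multiplying the contributions: [kg] · [m/s]
Adding exponents of each base unit: kg: 1, m: 1, s: -1
SI base units of momentum: kg·m/s

The claimed units kg·m/s match the derived units, so the claim is correct.

Answer: Yes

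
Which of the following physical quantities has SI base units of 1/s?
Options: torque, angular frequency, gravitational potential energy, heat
Checking the SI base units of each option:
  torque (τ = Fr): kg·m²/s²  ✗
  angular frequency (ω = 2πf): 1/s  ✓ matches
  gravitational potential energy (U = -GMm/r): kg·m²/s²  ✗
  heat (Q = mcΔT): kg·m²/s²  ✗

Only angular frequency has units 1/s.

Answer: angular frequency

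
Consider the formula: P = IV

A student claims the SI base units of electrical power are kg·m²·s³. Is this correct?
Units of each symbol in P = IV:
  I (current): A
  V (voltage, in volts): kg·m²/(s³·A)

Multiplying the contributions: [A] · [kg·m²/(s³·A)]
Adding exponents of each base unit: kg: 1, m: 2, s: -3
SI base units of electrical power: kg·m²/s³

The claimed units kg·m²·s³ (exponents kg: 1, m: 2, s: 3) do not match the derived units kg·m²/s³ (exponents kg: 1, m: 2, s: -3), so the claim is incorrect.

Answer: No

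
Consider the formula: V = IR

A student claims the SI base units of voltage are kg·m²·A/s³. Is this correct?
Units of each symbol in V = IR:
  I (current): A
  R (resistance, in ohms): kg·m²/(s³·A²)

Multiplying the contributions: [A] · [kg·m²/(s³·A²)]
Adding exponents of each base unit: kg: 1, m: 2, s: -3, A: -1
SI base units of voltage: kg·m²/(s³·A)

The claimed units kg·m²·A/s³ (exponents kg: 1, m: 2, s: -3, A: 1) do not match the derived units kg·m²/(s³·A) (exponents kg: 1, m: 2, s: -3, A: -1), so the claim is incorrect.

Answer: No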